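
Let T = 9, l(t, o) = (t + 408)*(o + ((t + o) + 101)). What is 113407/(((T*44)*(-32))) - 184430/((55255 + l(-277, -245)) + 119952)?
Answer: -12312490087/1114641792 ≈ -11.046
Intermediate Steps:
l(t, o) = (408 + t)*(101 + t + 2*o) (l(t, o) = (408 + t)*(o + ((o + t) + 101)) = (408 + t)*(o + (101 + o + t)) = (408 + t)*(101 + t + 2*o))
113407/(((T*44)*(-32))) - 184430/((55255 + l(-277, -245)) + 119952) = 113407/(((9*44)*(-32))) - 184430/((55255 + (41208 + (-277)² + 509*(-277) + 816*(-245) + 2*(-245)*(-277))) + 119952) = 113407/((396*(-32))) - 184430/((55255 + (41208 + 76729 - 140993 - 199920 + 135730)) + 119952) = 113407/(-12672) - 184430/((55255 - 87246) + 119952) = 113407*(-1/12672) - 184430/(-31991 + 119952) = -113407/12672 - 184430/87961 = -12312490087/1114641792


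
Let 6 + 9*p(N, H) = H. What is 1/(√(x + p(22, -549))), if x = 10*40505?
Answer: √3644895/1214965 ≈ 0.0015714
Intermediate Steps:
p(N, H) = -⅔ + H/9
x = 405050
1/(√(x + p(22, -549))) = 1/(√(405050 + (-⅔ + (⅑)*(-549)))) = 1/(√(405050 + (-⅔ - 61))) = 1/(√(405050 - 185/3)) = 1/(√(1214965/3)) = 1/(√3644895/3) = √3644895/1214965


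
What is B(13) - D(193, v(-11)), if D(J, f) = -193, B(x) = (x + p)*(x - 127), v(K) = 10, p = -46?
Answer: 3955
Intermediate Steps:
B(x) = (-127 + x)*(-46 + x) (B(x) = (x - 46)*(x - 127) = (-46 + x)*(-127 + x) = (-127 + x)*(-46 + x))
B(13) - D(193, v(-11)) = (5842 + 13² - 173*13) - 1*(-193) = (5842 + 169 - 2249) + 193 = 3762 + 193 = 3955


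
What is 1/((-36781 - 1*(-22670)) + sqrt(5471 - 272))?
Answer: -14111/199115122 - sqrt(5199)/199115122 ≈ -7.1231e-5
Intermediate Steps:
1/((-36781 - 1*(-22670)) + sqrt(5471 - 272)) = 1/((-36781 + 22670) + sqrt(5199)) = 1/(-14111 + sqrt(5199))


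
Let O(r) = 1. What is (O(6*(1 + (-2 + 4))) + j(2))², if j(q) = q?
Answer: 9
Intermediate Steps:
(O(6*(1 + (-2 + 4))) + j(2))² = (1 + 2)² = 3² = 9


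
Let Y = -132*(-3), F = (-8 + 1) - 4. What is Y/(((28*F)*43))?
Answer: -9/301 ≈ -0.029900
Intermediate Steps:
F = -11 (F = -7 - 4 = -11)
Y = 396
Y/(((28*F)*43)) = 396/(((28*(-11))*43)) = 396/((-308*43)) = 396/(-13244) = 396*(-1/13244) = -9/301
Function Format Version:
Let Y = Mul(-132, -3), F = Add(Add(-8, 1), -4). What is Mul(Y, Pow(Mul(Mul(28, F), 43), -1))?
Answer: Rational(-9, 301) ≈ -0.029900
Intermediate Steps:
F = -11 (F = Add(-7, -4) = -11)
Y = 396
Mul(Y, Pow(Mul(Mul(28, F), 43), -1)) = Mul(396, Pow(Mul(Mul(28, -11), 43), -1)) = Mul(396, Pow(Mul(-308, 43), -1)) = Mul(396, Pow(-13244, -1)) = Mul(396, Rational(-1, 13244)) = Rational(-9, 301)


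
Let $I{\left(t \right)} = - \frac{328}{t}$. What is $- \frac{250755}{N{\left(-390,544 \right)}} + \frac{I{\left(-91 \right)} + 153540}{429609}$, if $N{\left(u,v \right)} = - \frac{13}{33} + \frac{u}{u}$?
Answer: $- \frac{64700542950005}{156377676} \approx -4.1375 \cdot 10^{5}$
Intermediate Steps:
$N{\left(u,v \right)} = \frac{20}{33}$ ($N{\left(u,v \right)} = \left(-13\right) \frac{1}{33} + 1 = - \frac{13}{33} + 1 = \frac{20}{33}$)
$- \frac{250755}{N{\left(-390,544 \right)}} + \frac{I{\left(-91 \right)} + 153540}{429609} = - \frac{250755}{\frac{20}{33}} + \frac{- \frac{328}{-91} + 153540}{429609} = \left(-250755\right) \frac{33}{20} + \left(\left(-328\right) \left(- \frac{1}{91}\right) + 153540\right) \frac{1}{429609} = - \frac{1654983}{4} + \left(\frac{328}{91} + 153540\right) \frac{1}{429609} = - \frac{1654983}{4} + \frac{13972468}{91} \cdot \frac{1}{429609} = - \frac{1654983}{4} + \frac{13972468}{39094419} = - \frac{64700542950005}{156377676}$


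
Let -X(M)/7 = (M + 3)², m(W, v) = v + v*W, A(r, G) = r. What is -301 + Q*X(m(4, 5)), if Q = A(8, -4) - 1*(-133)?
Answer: -774109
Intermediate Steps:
m(W, v) = v + W*v
X(M) = -7*(3 + M)² (X(M) = -7*(M + 3)² = -7*(3 + M)²)
Q = 141 (Q = 8 - 1*(-133) = 8 + 133 = 141)
-301 + Q*X(m(4, 5)) = -301 + 141*(-7*(3 + 5*(1 + 4))²) = -301 + 141*(-7*(3 + 5*5)²) = -301 + 141*(-7*(3 + 25)²) = -301 + 141*(-7*28²) = -301 + 141*(-7*784) = -301 + 141*(-5488) = -301 - 773808 = -774109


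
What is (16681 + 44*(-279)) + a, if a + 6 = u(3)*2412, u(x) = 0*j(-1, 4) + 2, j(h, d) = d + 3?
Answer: 9223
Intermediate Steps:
j(h, d) = 3 + d
u(x) = 2 (u(x) = 0*(3 + 4) + 2 = 0*7 + 2 = 0 + 2 = 2)
a = 4818 (a = -6 + 2*2412 = -6 + 4824 = 4818)
(16681 + 44*(-279)) + a = (16681 + 44*(-279)) + 4818 = (16681 - 12276) + 4818 = 4405 + 4818 = 9223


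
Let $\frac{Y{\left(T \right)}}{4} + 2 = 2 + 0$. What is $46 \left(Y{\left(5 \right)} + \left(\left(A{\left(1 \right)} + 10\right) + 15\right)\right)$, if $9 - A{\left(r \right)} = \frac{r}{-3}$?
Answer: $\frac{4738}{3} \approx 1579.3$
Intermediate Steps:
$Y{\left(T \right)} = 0$ ($Y{\left(T \right)} = -8 + 4 \left(2 + 0\right) = -8 + 4 \cdot 2 = -8 + 8 = 0$)
$A{\left(r \right)} = 9 + \frac{r}{3}$ ($A{\left(r \right)} = 9 - \frac{r}{-3} = 9 - r \left(- \frac{1}{3}\right) = 9 - - \frac{r}{3} = 9 + \frac{r}{3}$)
$46 \left(Y{\left(5 \right)} + \left(\left(A{\left(1 \right)} + 10\right) + 15\right)\right) = 46 \left(0 + \left(\left(\left(9 + \frac{1}{3} \cdot 1\right) + 10\right) + 15\right)\right) = 46 \left(0 + \left(\left(\left(9 + \frac{1}{3}\right) + 10\right) + 15\right)\right) = 46 \left(0 + \left(\left(\frac{28}{3} + 10\right) + 15\right)\right) = 46 \left(0 + \left(\frac{58}{3} + 15\right)\right) = 46 \left(0 + \frac{103}{3}\right) = 46 \cdot \frac{103}{3} = \frac{4738}{3}$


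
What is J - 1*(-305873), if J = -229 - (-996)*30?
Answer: 335524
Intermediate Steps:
J = 29651 (J = -229 - 332*(-90) = -229 + 29880 = 29651)
J - 1*(-305873) = 29651 - 1*(-305873) = 29651 + 305873 = 335524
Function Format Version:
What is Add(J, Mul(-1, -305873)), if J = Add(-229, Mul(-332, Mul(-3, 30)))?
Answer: 335524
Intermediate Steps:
J = 29651 (J = Add(-229, Mul(-332, -90)) = Add(-229, 29880) = 29651)
Add(J, Mul(-1, -305873)) = Add(29651, Mul(-1, -305873)) = Add(29651, 305873) = 335524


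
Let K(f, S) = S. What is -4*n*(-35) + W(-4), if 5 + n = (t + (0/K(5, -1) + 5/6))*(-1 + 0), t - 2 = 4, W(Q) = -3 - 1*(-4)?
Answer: -4967/3 ≈ -1655.7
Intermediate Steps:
W(Q) = 1 (W(Q) = -3 + 4 = 1)
t = 6 (t = 2 + 4 = 6)
n = -71/6 (n = -5 + (6 + (0/(-1) + 5/6))*(-1 + 0) = -5 + (6 + (0*(-1) + 5*(⅙)))*(-1) = -5 + (6 + (0 + ⅚))*(-1) = -5 + (6 + ⅚)*(-1) = -5 + (41/6)*(-1) = -5 - 41/6 = -71/6 ≈ -11.833)
-4*n*(-35) + W(-4) = -(-142)*(-35)/3 + 1 = -4*2485/6 + 1 = -4970/3 + 1 = -4967/3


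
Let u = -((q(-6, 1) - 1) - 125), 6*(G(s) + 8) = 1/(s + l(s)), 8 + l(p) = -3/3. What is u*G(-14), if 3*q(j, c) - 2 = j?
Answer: -211055/207 ≈ -1019.6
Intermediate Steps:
q(j, c) = ⅔ + j/3
l(p) = -9 (l(p) = -8 - 3/3 = -8 - 3*⅓ = -8 - 1 = -9)
G(s) = -8 + 1/(6*(-9 + s)) (G(s) = -8 + 1/(6*(s - 9)) = -8 + 1/(6*(-9 + s)))
u = 382/3 (u = -(((⅔ + (⅓)*(-6)) - 1) - 125) = -(((⅔ - 2) - 1) - 125) = -((-4/3 - 1) - 125) = -(-7/3 - 125) = -1*(-382/3) = 382/3 ≈ 127.33)
u*G(-14) = 382*((433 - 48*(-14))/(6*(-9 - 14)))/3 = 382*((⅙)*(433 + 672)/(-23))/3 = 382*((⅙)*(-1/23)*1105)/3 = (382/3)*(-1105/138) = -211055/207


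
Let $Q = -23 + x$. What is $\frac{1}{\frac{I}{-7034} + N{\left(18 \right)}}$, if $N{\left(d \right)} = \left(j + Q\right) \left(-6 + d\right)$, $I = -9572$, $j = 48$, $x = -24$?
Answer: $\frac{3517}{46990} \approx 0.074846$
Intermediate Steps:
$Q = -47$ ($Q = -23 - 24 = -47$)
$N{\left(d \right)} = -6 + d$ ($N{\left(d \right)} = \left(48 - 47\right) \left(-6 + d\right) = 1 \left(-6 + d\right) = -6 + d$)
$\frac{1}{\frac{I}{-7034} + N{\left(18 \right)}} = \frac{1}{- \frac{9572}{-7034} + \left(-6 + 18\right)} = \frac{1}{\left(-9572\right) \left(- \frac{1}{7034}\right) + 12} = \frac{1}{\frac{4786}{3517} + 12} = \frac{1}{\frac{46990}{3517}} = \frac{3517}{46990}$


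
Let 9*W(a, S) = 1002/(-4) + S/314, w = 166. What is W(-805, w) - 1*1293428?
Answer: -3655306019/2826 ≈ -1.2935e+6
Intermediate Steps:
W(a, S) = -167/6 + S/2826 (W(a, S) = (1002/(-4) + S/314)/9 = (1002*(-1/4) + S*(1/314))/9 = (-501/2 + S/314)/9 = -167/6 + S/2826)
W(-805, w) - 1*1293428 = (-167/6 + (1/2826)*166) - 1*1293428 = (-167/6 + 83/1413) - 1293428 = -78491/2826 - 1293428 = -3655306019/2826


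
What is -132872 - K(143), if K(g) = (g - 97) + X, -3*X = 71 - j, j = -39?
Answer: -398644/3 ≈ -1.3288e+5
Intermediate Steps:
X = -110/3 (X = -(71 - 1*(-39))/3 = -(71 + 39)/3 = -⅓*110 = -110/3 ≈ -36.667)
K(g) = -401/3 + g (K(g) = (g - 97) - 110/3 = (-97 + g) - 110/3 = -401/3 + g)
-132872 - K(143) = -132872 - (-401/3 + 143) = -132872 - 1*28/3 = -132872 - 28/3 = -398644/3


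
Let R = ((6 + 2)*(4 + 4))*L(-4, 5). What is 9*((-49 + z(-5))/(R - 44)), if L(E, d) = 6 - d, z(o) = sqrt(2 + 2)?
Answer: -423/20 ≈ -21.150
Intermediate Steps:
z(o) = 2 (z(o) = sqrt(4) = 2)
R = 64 (R = ((6 + 2)*(4 + 4))*(6 - 1*5) = (8*8)*(6 - 5) = 64*1 = 64)
9*((-49 + z(-5))/(R - 44)) = 9*((-49 + 2)/(64 - 44)) = 9*(-47/20) = -423/20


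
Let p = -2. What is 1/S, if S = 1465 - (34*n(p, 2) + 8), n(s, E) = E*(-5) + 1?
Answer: 1/1763 ≈ 0.00056721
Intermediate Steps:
n(s, E) = 1 - 5*E (n(s, E) = -5*E + 1 = 1 - 5*E)
S = 1763 (S = 1465 - (34*(1 - 5*2) + 8) = 1465 - (34*(1 - 10) + 8) = 1465 - (34*(-9) + 8) = 1465 - (-306 + 8) = 1465 - 1*(-298) = 1465 + 298 = 1763)
1/S = 1/1763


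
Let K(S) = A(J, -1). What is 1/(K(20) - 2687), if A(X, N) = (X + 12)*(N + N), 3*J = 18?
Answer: -1/2723 ≈ -0.00036724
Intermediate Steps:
J = 6 (J = (1/3)*18 = 6)
A(X, N) = 2*N*(12 + X) (A(X, N) = (12 + X)*(2*N) = 2*N*(12 + X))
K(S) = -36 (K(S) = 2*(-1)*(12 + 6) = 2*(-1)*18 = -36)
1/(K(20) - 2687) = 1/(-36 - 2687) = 1/(-2723) = -1/2723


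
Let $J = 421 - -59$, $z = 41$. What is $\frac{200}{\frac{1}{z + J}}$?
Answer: $104200$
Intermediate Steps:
$J = 480$ ($J = 421 + 59 = 480$)
$\frac{200}{\frac{1}{z + J}} = \frac{200}{\frac{1}{41 + 480}} = \frac{200}{\frac{1}{521}} = 200 \frac{1}{\frac{1}{521}} = 200 \cdot 521 = 104200$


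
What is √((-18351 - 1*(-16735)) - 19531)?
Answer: I*√21147 ≈ 145.42*I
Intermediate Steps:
√((-18351 - 1*(-16735)) - 19531) = √((-18351 + 16735) - 19531) = √(-1616 - 19531) = √(-21147) = I*√21147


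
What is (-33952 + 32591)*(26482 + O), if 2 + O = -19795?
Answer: -9098285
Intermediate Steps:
O = -19797 (O = -2 - 19795 = -19797)
(-33952 + 32591)*(26482 + O) = (-33952 + 32591)*(26482 - 19797) = -1361*6685 = -9098285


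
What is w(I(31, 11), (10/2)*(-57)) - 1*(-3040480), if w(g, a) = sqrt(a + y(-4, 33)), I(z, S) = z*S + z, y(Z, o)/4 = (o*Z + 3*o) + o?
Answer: 3040480 + I*sqrt(285) ≈ 3.0405e+6 + 16.882*I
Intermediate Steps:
y(Z, o) = 16*o + 4*Z*o (y(Z, o) = 4*((o*Z + 3*o) + o) = 4*((Z*o + 3*o) + o) = 4*((3*o + Z*o) + o) = 4*(4*o + Z*o) = 16*o + 4*Z*o)
I(z, S) = z + S*z (I(z, S) = S*z + z = z + S*z)
w(g, a) = sqrt(a) (w(g, a) = sqrt(a + 4*33*(4 - 4)) = sqrt(a + 4*33*0) = sqrt(a + 0) = sqrt(a))
w(I(31, 11), (10/2)*(-57)) - 1*(-3040480) = sqrt((10/2)*(-57)) - 1*(-3040480) = sqrt((10*(1/2))*(-57)) + 3040480 = sqrt(5*(-57)) + 3040480 = sqrt(-285) + 3040480 = I*sqrt(285) + 3040480 = 3040480 + I*sqrt(285)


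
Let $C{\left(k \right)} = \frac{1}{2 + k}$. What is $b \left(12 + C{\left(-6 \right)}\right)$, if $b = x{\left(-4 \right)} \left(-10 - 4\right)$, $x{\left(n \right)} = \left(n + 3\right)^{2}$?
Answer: $- \frac{329}{2} \approx -164.5$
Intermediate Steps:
$x{\left(n \right)} = \left(3 + n\right)^{2}$
$b = -14$ ($b = \left(3 - 4\right)^{2} \left(-10 - 4\right) = \left(-1\right)^{2} \left(-14\right) = 1 \left(-14\right) = -14$)
$b \left(12 + C{\left(-6 \right)}\right) = - 14 \left(12 + \frac{1}{2 - 6}\right) = - 14 \left(12 + \frac{1}{-4}\right) = - 14 \left(12 - \frac{1}{4}\right) = \left(-14\right) \frac{47}{4} = - \frac{329}{2}$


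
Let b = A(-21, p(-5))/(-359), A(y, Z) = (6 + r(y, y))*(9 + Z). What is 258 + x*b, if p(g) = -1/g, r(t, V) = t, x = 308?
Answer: 135126/359 ≈ 376.40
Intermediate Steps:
A(y, Z) = (6 + y)*(9 + Z)
b = 138/359 (b = (54 + 6*(-1/(-5)) + 9*(-21) - 1/(-5)*(-21))/(-359) = (54 + 6*(-1*(-⅕)) - 189 - 1*(-⅕)*(-21))*(-1/359) = (54 + 6*(⅕) - 189 + (⅕)*(-21))*(-1/359) = (54 + 6/5 - 189 - 21/5)*(-1/359) = -138*(-1/359) = 138/359 ≈ 0.38440)
258 + x*b = 258 + 308*(138/359) = 258 + 42504/359 = 135126/359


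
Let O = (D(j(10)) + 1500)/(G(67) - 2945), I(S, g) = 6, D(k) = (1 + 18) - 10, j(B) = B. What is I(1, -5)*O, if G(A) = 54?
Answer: -9054/2891 ≈ -3.1318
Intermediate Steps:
D(k) = 9 (D(k) = 19 - 10 = 9)
O = -1509/2891 (O = (9 + 1500)/(54 - 2945) = 1509/(-2891) = 1509*(-1/2891) = -1509/2891 ≈ -0.52197)
I(1, -5)*O = 6*(-1509/2891) = -9054/2891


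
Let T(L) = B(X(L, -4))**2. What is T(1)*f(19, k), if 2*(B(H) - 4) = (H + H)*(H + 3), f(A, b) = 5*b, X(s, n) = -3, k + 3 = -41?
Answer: -3520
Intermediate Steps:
k = -44 (k = -3 - 41 = -44)
B(H) = 4 + H*(3 + H) (B(H) = 4 + ((H + H)*(H + 3))/2 = 4 + ((2*H)*(3 + H))/2 = 4 + (2*H*(3 + H))/2 = 4 + H*(3 + H))
T(L) = 16 (T(L) = (4 + (-3)**2 + 3*(-3))**2 = (4 + 9 - 9)**2 = 4**2 = 16)
T(1)*f(19, k) = 16*(5*(-44)) = 16*(-220) = -3520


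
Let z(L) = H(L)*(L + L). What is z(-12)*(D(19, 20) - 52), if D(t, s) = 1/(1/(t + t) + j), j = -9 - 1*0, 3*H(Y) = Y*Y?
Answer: 20471040/341 ≈ 60032.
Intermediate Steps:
H(Y) = Y²/3 (H(Y) = (Y*Y)/3 = Y²/3)
j = -9 (j = -9 + 0 = -9)
z(L) = 2*L³/3 (z(L) = (L²/3)*(L + L) = (L²/3)*(2*L) = 2*L³/3)
D(t, s) = 1/(-9 + 1/(2*t)) (D(t, s) = 1/(1/(t + t) - 9) = 1/(1/(2*t) - 9) = 1/(-9 + 1/(2*t)))
z(-12)*(D(19, 20) - 52) = ((⅔)*(-12)³)*(-2*19/(-1 + 18*19) - 52) = ((⅔)*(-1728))*(-2*19/(-1 + 342) - 52) = -1152*(-2*19/341 - 52) = -1152*(-2*19*1/341 - 52) = -1152*(-38/341 - 52) = -1152*(-17770/341) = 20471040/341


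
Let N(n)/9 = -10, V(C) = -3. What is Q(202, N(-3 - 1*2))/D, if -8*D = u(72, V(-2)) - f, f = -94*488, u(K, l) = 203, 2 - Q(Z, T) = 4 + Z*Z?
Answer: 326448/46075 ≈ 7.0851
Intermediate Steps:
N(n) = -90 (N(n) = 9*(-10) = -90)
Q(Z, T) = -2 - Z**2 (Q(Z, T) = 2 - (4 + Z*Z) = 2 - (4 + Z**2) = 2 + (-4 - Z**2) = -2 - Z**2)
f = -45872
D = -46075/8 (D = -(203 - 1*(-45872))/8 = -(203 + 45872)/8 = -1/8*46075 = -46075/8 ≈ -5759.4)
Q(202, N(-3 - 1*2))/D = (-2 - 1*202**2)/(-46075/8) = (-2 - 1*40804)*(-8/46075) = (-2 - 40804)*(-8/46075) = -40806*(-8/46075) = 326448/46075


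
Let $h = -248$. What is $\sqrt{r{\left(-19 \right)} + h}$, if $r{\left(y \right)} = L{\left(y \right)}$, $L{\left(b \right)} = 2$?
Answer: $i \sqrt{246} \approx 15.684 i$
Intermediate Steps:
$r{\left(y \right)} = 2$
$\sqrt{r{\left(-19 \right)} + h} = \sqrt{2 - 248} = \sqrt{-246} = i \sqrt{246}$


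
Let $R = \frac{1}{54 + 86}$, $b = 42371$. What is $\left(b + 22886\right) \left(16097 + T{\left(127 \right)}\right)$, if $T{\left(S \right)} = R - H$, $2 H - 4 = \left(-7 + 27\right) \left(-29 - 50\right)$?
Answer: $\frac{154261087557}{140} \approx 1.1019 \cdot 10^{9}$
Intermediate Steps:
$R = \frac{1}{140} \approx 0.0071429$
$H = -788$ ($H = 2 + \frac{\left(-7 + 27\right) \left(-29 - 50\right)}{2} = 2 + \frac{20 \left(-79\right)}{2} = 2 + \frac{1}{2} \left(-1580\right) = 2 - 790 = -788$)
$T{\left(S \right)} = \frac{110321}{140}$ ($T{\left(S \right)} = \frac{1}{140} - -788 = \frac{1}{140} + 788 = \frac{110321}{140}$)
$\left(b + 22886\right) \left(16097 + T{\left(127 \right)}\right) = \left(42371 + 22886\right) \left(16097 + \frac{110321}{140}\right) = 65257 \cdot \frac{2363901}{140} = \frac{154261087557}{140}$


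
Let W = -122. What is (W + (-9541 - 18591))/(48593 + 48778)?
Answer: -9418/32457 ≈ -0.29017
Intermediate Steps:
(W + (-9541 - 18591))/(48593 + 48778) = (-122 + (-9541 - 18591))/(48593 + 48778) = (-122 - 28132)/97371 = -28254*1/97371 = -9418/32457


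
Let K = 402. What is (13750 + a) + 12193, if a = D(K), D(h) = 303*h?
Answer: 147749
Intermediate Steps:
a = 121806 (a = 303*402 = 121806)
(13750 + a) + 12193 = (13750 + 121806) + 12193 = 135556 + 12193 = 147749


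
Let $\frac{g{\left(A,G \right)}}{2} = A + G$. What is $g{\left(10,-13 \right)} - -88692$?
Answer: $88686$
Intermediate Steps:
$g{\left(A,G \right)} = 2 A + 2 G$ ($g{\left(A,G \right)} = 2 \left(A + G\right) = 2 A + 2 G$)
$g{\left(10,-13 \right)} - -88692 = \left(2 \cdot 10 + 2 \left(-13\right)\right) - -88692 = \left(20 - 26\right) + 88692 = -6 + 88692 = 88686$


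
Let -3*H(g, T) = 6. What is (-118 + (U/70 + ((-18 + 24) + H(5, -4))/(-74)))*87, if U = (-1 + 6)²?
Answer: -5304129/518 ≈ -10240.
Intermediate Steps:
H(g, T) = -2 (H(g, T) = -⅓*6 = -2)
U = 25 (U = 5² = 25)
(-118 + (U/70 + ((-18 + 24) + H(5, -4))/(-74)))*87 = (-118 + (25/70 + ((-18 + 24) - 2)/(-74)))*87 = (-118 + (25*(1/70) + (6 - 2)*(-1/74)))*87 = (-118 + (5/14 + 4*(-1/74)))*87 = (-118 + (5/14 - 2/37))*87 = (-118 + 157/518)*87 = -60967/518*87 = -5304129/518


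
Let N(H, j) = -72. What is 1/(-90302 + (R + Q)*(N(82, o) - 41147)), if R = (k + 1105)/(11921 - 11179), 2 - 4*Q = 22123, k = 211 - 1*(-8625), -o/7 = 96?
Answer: 1484/337326315803 ≈ 4.3993e-9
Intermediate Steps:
o = -672 (o = -7*96 = -672)
k = 8836 (k = 211 + 8625 = 8836)
Q = -22121/4 (Q = ½ - ¼*22123 = ½ - 22123/4 = -22121/4 ≈ -5530.3)
R = 9941/742 (R = (8836 + 1105)/(11921 - 11179) = 9941/742 ≈ 13.398)
1/(-90302 + (R + Q)*(N(82, o) - 41147)) = 1/(-90302 + (9941/742 - 22121/4)*(-72 - 41147)) = 1/(-90302 - 8187009/1484*(-41219)) = 1/(-90302 + 337460323971/1484) = 1/(337326315803/1484) = 1484/337326315803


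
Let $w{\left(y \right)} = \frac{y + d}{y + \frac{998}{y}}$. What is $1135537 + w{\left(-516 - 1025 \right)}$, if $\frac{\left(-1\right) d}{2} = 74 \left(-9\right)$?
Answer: $\frac{2697671726692}{2375679} \approx 1.1355 \cdot 10^{6}$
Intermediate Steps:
$d = 1332$ ($d = - 2 \cdot 74 \left(-9\right) = \left(-2\right) \left(-666\right) = 1332$)
$w{\left(y \right)} = \frac{1332 + y}{y + \frac{998}{y}}$ ($w{\left(y \right)} = \frac{y + 1332}{y + \frac{998}{y}} = \frac{1332 + y}{y + \frac{998}{y}}$)
$1135537 + w{\left(-516 - 1025 \right)} = 1135537 + \frac{\left(-516 - 1025\right) \left(1332 - 1541\right)}{998 + \left(-516 - 1025\right)^{2}} = 1135537 - \frac{1541 \left(1332 - 1541\right)}{998 + \left(-1541\right)^{2}} = 1135537 - 1541 \frac{1}{998 + 2374681} \left(-209\right) = 1135537 - 1541 \cdot \frac{1}{2375679} \left(-209\right) = 1135537 - \frac{1541}{2375679} \left(-209\right) = 1135537 + \frac{322069}{2375679} = \frac{2697671726692}{2375679}$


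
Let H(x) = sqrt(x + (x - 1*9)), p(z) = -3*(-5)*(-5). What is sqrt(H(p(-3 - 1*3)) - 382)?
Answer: sqrt(-382 + I*sqrt(159)) ≈ 0.3225 + 19.547*I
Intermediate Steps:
p(z) = -75 (p(z) = 15*(-5) = -75)
H(x) = sqrt(-9 + 2*x) (H(x) = sqrt(x + (x - 9)) = sqrt(x + (-9 + x)) = sqrt(-9 + 2*x))
sqrt(H(p(-3 - 1*3)) - 382) = sqrt(sqrt(-9 + 2*(-75)) - 382) = sqrt(sqrt(-9 - 150) - 382) = sqrt(sqrt(-159) - 382) = sqrt(I*sqrt(159) - 382) = sqrt(-382 + I*sqrt(159))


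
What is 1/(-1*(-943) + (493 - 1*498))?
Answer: 1/938 ≈ 0.0010661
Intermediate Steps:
1/(-1*(-943) + (493 - 1*498)) = 1/(943 + (493 - 498)) = 1/(943 - 5) = 1/938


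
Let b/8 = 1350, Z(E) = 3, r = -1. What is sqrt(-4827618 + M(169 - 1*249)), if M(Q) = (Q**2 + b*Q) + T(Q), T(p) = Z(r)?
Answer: I*sqrt(5685215) ≈ 2384.4*I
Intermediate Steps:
T(p) = 3
b = 10800 (b = 8*1350 = 10800)
M(Q) = 3 + Q**2 + 10800*Q (M(Q) = (Q**2 + 10800*Q) + 3 = 3 + Q**2 + 10800*Q)
sqrt(-4827618 + M(169 - 1*249)) = sqrt(-4827618 + (3 + (169 - 1*249)**2 + 10800*(169 - 1*249))) = sqrt(-4827618 + (3 + (169 - 249)**2 + 10800*(169 - 249))) = sqrt(-4827618 + (3 + (-80)**2 + 10800*(-80))) = sqrt(-4827618 + (3 + 6400 - 864000)) = sqrt(-4827618 - 857597) = sqrt(-5685215) = I*sqrt(5685215)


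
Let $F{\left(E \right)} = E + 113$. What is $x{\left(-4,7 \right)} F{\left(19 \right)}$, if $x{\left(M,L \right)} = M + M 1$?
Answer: $-1056$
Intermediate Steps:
$x{\left(M,L \right)} = 2 M$ ($x{\left(M,L \right)} = M + M = 2 M$)
$F{\left(E \right)} = 113 + E$
$x{\left(-4,7 \right)} F{\left(19 \right)} = 2 \left(-4\right) \left(113 + 19\right) = \left(-8\right) 132 = -1056$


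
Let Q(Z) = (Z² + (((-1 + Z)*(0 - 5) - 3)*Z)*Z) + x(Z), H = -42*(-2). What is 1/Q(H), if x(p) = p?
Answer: -1/2942268 ≈ -3.3987e-7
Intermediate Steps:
H = 84
Q(Z) = Z + Z² + Z²*(2 - 5*Z) (Q(Z) = (Z² + (((-1 + Z)*(0 - 5) - 3)*Z)*Z) + Z = (Z² + (((-1 + Z)*(-5) - 3)*Z)*Z) + Z = (Z² + (((5 - 5*Z) - 3)*Z)*Z) + Z = (Z² + ((2 - 5*Z)*Z)*Z) + Z = (Z² + (Z*(2 - 5*Z))*Z) + Z = (Z² + Z²*(2 - 5*Z)) + Z = Z + Z² + Z²*(2 - 5*Z))
1/Q(H) = 1/(84*(1 - 5*84² + 3*84)) = 1/(84*(1 - 5*7056 + 252)) = 1/(84*(1 - 35280 + 252)) = 1/(84*(-35027)) = 1/(-2942268) = -1/2942268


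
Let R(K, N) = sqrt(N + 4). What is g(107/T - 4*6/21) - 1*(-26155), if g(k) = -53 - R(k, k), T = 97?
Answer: 26102 - sqrt(1825831)/679 ≈ 26100.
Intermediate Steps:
R(K, N) = sqrt(4 + N)
g(k) = -53 - sqrt(4 + k)
g(107/T - 4*6/21) - 1*(-26155) = (-53 - sqrt(4 + (107/97 - 4*6/21))) - 1*(-26155) = (-53 - sqrt(4 + (107*(1/97) - 24*1/21))) + 26155 = (-53 - sqrt(4 + (107/97 - 8/7))) + 26155 = (-53 - sqrt(4 - 27/679)) + 26155 = (-53 - sqrt(2689/679)) + 26155 = (-53 - sqrt(1825831)/679) + 26155 = 26102 - sqrt(1825831)/679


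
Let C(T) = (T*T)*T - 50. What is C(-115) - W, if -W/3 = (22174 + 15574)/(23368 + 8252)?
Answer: -4007627938/2635 ≈ -1.5209e+6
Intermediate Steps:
C(T) = -50 + T**3 (C(T) = T**2*T - 50 = T**3 - 50 = -50 + T**3)
W = -9437/2635 (W = -3*(22174 + 15574)/(23368 + 8252) = -113244/31620 = -3*9437/7905 = -9437/2635 ≈ -3.5814)
C(-115) - W = (-50 + (-115)**3) - 1*(-9437/2635) = (-50 - 1520875) + 9437/2635 = -1520925 + 9437/2635 = -4007627938/2635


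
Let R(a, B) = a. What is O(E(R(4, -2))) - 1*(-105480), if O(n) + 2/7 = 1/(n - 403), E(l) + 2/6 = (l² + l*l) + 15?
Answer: 789304681/7483 ≈ 1.0548e+5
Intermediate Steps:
E(l) = 44/3 + 2*l² (E(l) = -⅓ + ((l² + l*l) + 15) = -⅓ + ((l² + l²) + 15) = -⅓ + (2*l² + 15) = -⅓ + (15 + 2*l²) = 44/3 + 2*l²)
O(n) = -2/7 + 1/(-403 + n) (O(n) = -2/7 + 1/(n - 403) = -2/7 + 1/(-403 + n))
O(E(R(4, -2))) - 1*(-105480) = (813 - 2*(44/3 + 2*4²))/(7*(-403 + (44/3 + 2*4²))) - 1*(-105480) = (813 - 2*(44/3 + 2*16))/(7*(-403 + (44/3 + 2*16))) + 105480 = (813 - 2*(44/3 + 32))/(7*(-403 + (44/3 + 32))) + 105480 = (813 - 2*140/3)/(7*(-403 + 140/3)) + 105480 = (813 - 280/3)/(7*(-1069/3)) + 105480 = (⅐)*(-3/1069)*(2159/3) + 105480 = -2159/7483 + 105480 = 789304681/7483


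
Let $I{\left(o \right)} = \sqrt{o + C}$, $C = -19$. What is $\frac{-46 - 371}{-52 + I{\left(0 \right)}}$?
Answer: $\frac{21684}{2723} + \frac{417 i \sqrt{19}}{2723} \approx 7.9633 + 0.66752 i$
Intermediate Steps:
$I{\left(o \right)} = \sqrt{-19 + o}$ ($I{\left(o \right)} = \sqrt{o - 19} = \sqrt{-19 + o}$)
$\frac{-46 - 371}{-52 + I{\left(0 \right)}} = \frac{-46 - 371}{-52 + \sqrt{-19 + 0}} = - \frac{417}{-52 + \sqrt{-19}} = - \frac{417}{-52 + i \sqrt{19}}$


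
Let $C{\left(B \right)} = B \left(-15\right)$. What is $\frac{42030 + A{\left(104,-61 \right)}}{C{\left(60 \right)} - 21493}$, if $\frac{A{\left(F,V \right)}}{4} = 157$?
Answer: $- \frac{6094}{3199} \approx -1.905$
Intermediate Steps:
$A{\left(F,V \right)} = 628$ ($A{\left(F,V \right)} = 4 \cdot 157 = 628$)
$C{\left(B \right)} = - 15 B$
$\frac{42030 + A{\left(104,-61 \right)}}{C{\left(60 \right)} - 21493} = \frac{42030 + 628}{\left(-15\right) 60 - 21493} = \frac{42658}{-900 - 21493} = \frac{42658}{-22393} = 42658 \left(- \frac{1}{22393}\right) = - \frac{6094}{3199}$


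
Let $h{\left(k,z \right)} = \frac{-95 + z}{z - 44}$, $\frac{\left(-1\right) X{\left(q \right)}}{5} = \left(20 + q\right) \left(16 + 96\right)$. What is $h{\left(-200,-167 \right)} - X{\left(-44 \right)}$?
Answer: $- \frac{2835578}{211} \approx -13439.0$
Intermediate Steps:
$X{\left(q \right)} = -11200 - 560 q$ ($X{\left(q \right)} = - 5 \left(20 + q\right) \left(16 + 96\right) = - 5 \left(20 + q\right) 112 = - 5 \left(2240 + 112 q\right) = -11200 - 560 q$)
$h{\left(k,z \right)} = \frac{-95 + z}{-44 + z}$
$h{\left(-200,-167 \right)} - X{\left(-44 \right)} = \frac{-95 - 167}{-44 - 167} - \left(-11200 - -24640\right) = \frac{1}{-211} \left(-262\right) - \left(-11200 + 24640\right) = \left(- \frac{1}{211}\right) \left(-262\right) - 13440 = \frac{262}{211} - 13440 = - \frac{2835578}{211}$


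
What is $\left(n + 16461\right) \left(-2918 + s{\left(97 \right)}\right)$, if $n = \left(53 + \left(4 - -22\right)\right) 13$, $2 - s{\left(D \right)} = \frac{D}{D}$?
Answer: $-51012496$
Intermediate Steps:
$s{\left(D \right)} = 1$ ($s{\left(D \right)} = 2 - \frac{D}{D} = 2 - 1 = 1$)
$n = 1027$ ($n = \left(53 + \left(4 + 22\right)\right) 13 = \left(53 + 26\right) 13 = 79 \cdot 13 = 1027$)
$\left(n + 16461\right) \left(-2918 + s{\left(97 \right)}\right) = \left(1027 + 16461\right) \left(-2918 + 1\right) = 17488 \left(-2917\right) = -51012496$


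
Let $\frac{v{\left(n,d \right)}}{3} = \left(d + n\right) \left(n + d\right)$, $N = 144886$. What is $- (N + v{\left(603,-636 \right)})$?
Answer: $-148153$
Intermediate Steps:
$v{\left(n,d \right)} = 3 \left(d + n\right)^{2}$ ($v{\left(n,d \right)} = 3 \left(d + n\right) \left(n + d\right) = 3 \left(d + n\right) \left(d + n\right) = 3 \left(d + n\right)^{2}$)
$- (N + v{\left(603,-636 \right)}) = - (144886 + 3 \left(-636 + 603\right)^{2}) = - (144886 + 3 \left(-33\right)^{2}) = - (144886 + 3 \cdot 1089) = - (144886 + 3267) = \left(-1\right) 148153 = -148153$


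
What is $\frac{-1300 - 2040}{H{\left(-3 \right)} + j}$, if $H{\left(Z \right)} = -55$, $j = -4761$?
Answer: $\frac{835}{1204} \approx 0.69352$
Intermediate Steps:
$\frac{-1300 - 2040}{H{\left(-3 \right)} + j} = \frac{-1300 - 2040}{-55 - 4761} = - \frac{3340}{-4816} = \left(-3340\right) \left(- \frac{1}{4816}\right) = \frac{835}{1204}$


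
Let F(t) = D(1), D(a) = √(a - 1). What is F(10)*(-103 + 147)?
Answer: 0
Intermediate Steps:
D(a) = √(-1 + a)
F(t) = 0 (F(t) = √(-1 + 1) = √0 = 0)
F(10)*(-103 + 147) = 0*(-103 + 147) = 0*44 = 0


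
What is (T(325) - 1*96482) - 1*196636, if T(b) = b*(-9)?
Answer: -296043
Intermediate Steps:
T(b) = -9*b
(T(325) - 1*96482) - 1*196636 = (-9*325 - 1*96482) - 1*196636 = (-2925 - 96482) - 196636 = -99407 - 196636 = -296043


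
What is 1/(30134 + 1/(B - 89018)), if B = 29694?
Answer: 59324/1787669415 ≈ 3.3185e-5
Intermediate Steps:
1/(30134 + 1/(B - 89018)) = 1/(30134 + 1/(29694 - 89018)) = 1/(30134 + 1/(-59324)) = 1/(30134 - 1/59324) = 1/(1787669415/59324) = 59324/1787669415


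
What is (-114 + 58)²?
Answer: 3136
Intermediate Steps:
(-114 + 58)² = (-56)² = 3136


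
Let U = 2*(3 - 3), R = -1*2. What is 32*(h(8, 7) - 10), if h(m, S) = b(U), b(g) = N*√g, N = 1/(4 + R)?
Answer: -320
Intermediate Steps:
R = -2
N = ½ (N = 1/(4 - 2) = 1/2 = ½ ≈ 0.50000)
U = 0 (U = 2*0 = 0)
b(g) = √g/2
h(m, S) = 0 (h(m, S) = √0/2 = (½)*0 = 0)
32*(h(8, 7) - 10) = 32*(0 - 10) = 32*(-10) = -320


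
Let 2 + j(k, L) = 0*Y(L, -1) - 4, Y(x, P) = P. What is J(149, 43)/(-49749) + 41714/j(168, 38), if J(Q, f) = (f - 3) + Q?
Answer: -49410260/7107 ≈ -6952.3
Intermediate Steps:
J(Q, f) = -3 + Q + f (J(Q, f) = (-3 + f) + Q = -3 + Q + f)
j(k, L) = -6 (j(k, L) = -2 + (0*(-1) - 4) = -2 + (0 - 4) = -2 - 4 = -6)
J(149, 43)/(-49749) + 41714/j(168, 38) = (-3 + 149 + 43)/(-49749) + 41714/(-6) = 189*(-1/49749) + 41714*(-1/6) = -9/2369 - 20857/3 = -49410260/7107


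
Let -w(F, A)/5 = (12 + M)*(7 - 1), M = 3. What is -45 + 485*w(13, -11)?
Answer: -218295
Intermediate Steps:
w(F, A) = -450 (w(F, A) = -5*(12 + 3)*(7 - 1) = -75*6 = -5*90 = -450)
-45 + 485*w(13, -11) = -45 + 485*(-450) = -45 - 218250 = -218295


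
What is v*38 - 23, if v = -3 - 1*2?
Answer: -213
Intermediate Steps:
v = -5 (v = -3 - 2 = -5)
v*38 - 23 = -5*38 - 23 = -190 - 23 = -213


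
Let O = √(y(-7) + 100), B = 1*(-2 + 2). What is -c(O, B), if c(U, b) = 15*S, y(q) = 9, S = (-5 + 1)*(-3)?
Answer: -180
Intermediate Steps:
S = 12 (S = -4*(-3) = 12)
B = 0 (B = 1*0 = 0)
O = √109 (O = √(9 + 100) = √109 ≈ 10.440)
c(U, b) = 180 (c(U, b) = 15*12 = 180)
-c(O, B) = -1*180 = -180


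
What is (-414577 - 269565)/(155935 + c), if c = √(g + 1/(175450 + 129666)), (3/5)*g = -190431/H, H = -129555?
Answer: -93712280073427750280/21359636437724466873 + 1368284*√472591714060021507/21359636437724466873 ≈ -4.3873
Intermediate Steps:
g = 7053/2879 (g = 5*(-190431/(-129555))/3 = 5*(-190431*(-1/129555))/3 = (5/3)*(21159/14395) = 7053/2879 ≈ 2.4498)
c = √472591714060021507/439214482 (c = √(7053/2879 + 1/(175450 + 129666)) = √(7053/2879 + 1/305116) = √(2151986027/878428964) = √472591714060021507/439214482 ≈ 1.5652)
(-414577 - 269565)/(155935 + c) = (-414577 - 269565)/(155935 + √472591714060021507/439214482) = -684142/(155935 + √472591714060021507/439214482)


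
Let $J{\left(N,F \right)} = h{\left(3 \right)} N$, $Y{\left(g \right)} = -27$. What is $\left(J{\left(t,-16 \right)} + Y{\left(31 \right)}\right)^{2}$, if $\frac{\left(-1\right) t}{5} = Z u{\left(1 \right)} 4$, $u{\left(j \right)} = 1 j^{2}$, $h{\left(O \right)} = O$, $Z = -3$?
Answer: $23409$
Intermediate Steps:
$u{\left(j \right)} = j^{2}$
$t = 60$ ($t = - 5 - 3 \cdot 1^{2} \cdot 4 = - 5 \left(-3\right) 1 \cdot 4 = - 5 \left(\left(-3\right) 4\right) = \left(-5\right) \left(-12\right) = 60$)
$J{\left(N,F \right)} = 3 N$
$\left(J{\left(t,-16 \right)} + Y{\left(31 \right)}\right)^{2} = \left(3 \cdot 60 - 27\right)^{2} = \left(180 - 27\right)^{2} = 153^{2} = 23409$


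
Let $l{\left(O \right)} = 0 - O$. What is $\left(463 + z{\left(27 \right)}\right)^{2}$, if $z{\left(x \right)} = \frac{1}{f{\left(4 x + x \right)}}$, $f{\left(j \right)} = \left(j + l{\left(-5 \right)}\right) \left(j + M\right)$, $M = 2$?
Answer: $\frac{78860456276281}{367872400} \approx 2.1437 \cdot 10^{5}$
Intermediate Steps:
$l{\left(O \right)} = - O$
$f{\left(j \right)} = \left(2 + j\right) \left(5 + j\right)$ ($f{\left(j \right)} = \left(j - -5\right) \left(j + 2\right) = \left(j + 5\right) \left(2 + j\right) = \left(5 + j\right) \left(2 + j\right) = \left(2 + j\right) \left(5 + j\right)$)
$z{\left(x \right)} = \frac{1}{10 + 25 x^{2} + 35 x}$ ($z{\left(x \right)} = \frac{1}{10 + \left(4 x + x\right)^{2} + 7 \left(4 x + x\right)} = \frac{1}{10 + \left(5 x\right)^{2} + 7 \cdot 5 x} = \frac{1}{10 + 25 x^{2} + 35 x}$)
$\left(463 + z{\left(27 \right)}\right)^{2} = \left(463 + \frac{1}{5 \left(2 + 5 \cdot 27^{2} + 7 \cdot 27\right)}\right)^{2} = \left(463 + \frac{1}{5 \left(2 + 5 \cdot 729 + 189\right)}\right)^{2} = \left(463 + \frac{1}{5 \left(2 + 3645 + 189\right)}\right)^{2} = \left(463 + \frac{1}{5 \cdot 3836}\right)^{2} = \left(463 + \frac{1}{5} \cdot \frac{1}{3836}\right)^{2} = \left(463 + \frac{1}{19180}\right)^{2} = \left(\frac{8880341}{19180}\right)^{2} = \frac{78860456276281}{367872400}$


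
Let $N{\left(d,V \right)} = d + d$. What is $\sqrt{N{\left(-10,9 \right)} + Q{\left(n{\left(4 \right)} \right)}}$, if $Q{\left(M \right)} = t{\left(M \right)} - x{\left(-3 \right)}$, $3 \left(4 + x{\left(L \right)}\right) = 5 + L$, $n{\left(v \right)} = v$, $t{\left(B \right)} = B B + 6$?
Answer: $\frac{4 \sqrt{3}}{3} \approx 2.3094$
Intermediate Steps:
$t{\left(B \right)} = 6 + B^{2}$ ($t{\left(B \right)} = B^{2} + 6 = 6 + B^{2}$)
$N{\left(d,V \right)} = 2 d$
$x{\left(L \right)} = - \frac{7}{3} + \frac{L}{3}$ ($x{\left(L \right)} = -4 + \frac{5 + L}{3} = -4 + \left(\frac{5}{3} + \frac{L}{3}\right) = - \frac{7}{3} + \frac{L}{3}$)
$Q{\left(M \right)} = \frac{28}{3} + M^{2}$ ($Q{\left(M \right)} = \left(6 + M^{2}\right) - \left(- \frac{7}{3} + \frac{1}{3} \left(-3\right)\right) = \left(6 + M^{2}\right) - \left(- \frac{7}{3} - 1\right) = \left(6 + M^{2}\right) - - \frac{10}{3} = \left(6 + M^{2}\right) + \frac{10}{3} = \frac{28}{3} + M^{2}$)
$\sqrt{N{\left(-10,9 \right)} + Q{\left(n{\left(4 \right)} \right)}} = \sqrt{2 \left(-10\right) + \left(\frac{28}{3} + 4^{2}\right)} = \sqrt{-20 + \left(\frac{28}{3} + 16\right)} = \sqrt{-20 + \frac{76}{3}} = \sqrt{\frac{16}{3}} = \frac{4 \sqrt{3}}{3}$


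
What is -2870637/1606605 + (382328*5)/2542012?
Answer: -4573531731/4419923365 ≈ -1.0348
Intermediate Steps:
-2870637/1606605 + (382328*5)/2542012 = -2870637*1/1606605 + 1911640*(1/2542012) = -12427/6955 + 477910/635503 = -4573531731/4419923365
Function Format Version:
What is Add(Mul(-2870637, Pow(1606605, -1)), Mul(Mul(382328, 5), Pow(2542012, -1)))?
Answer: Rational(-4573531731, 4419923365) ≈ -1.0348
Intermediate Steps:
Add(Mul(-2870637, Pow(1606605, -1)), Mul(Mul(382328, 5), Pow(2542012, -1))) = Add(Mul(-2870637, Rational(1, 1606605)), Mul(1911640, Rational(1, 2542012))) = Add(Rational(-12427, 6955), Rational(477910, 635503)) = Rational(-4573531731, 4419923365)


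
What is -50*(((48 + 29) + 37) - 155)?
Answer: 2050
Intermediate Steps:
-50*(((48 + 29) + 37) - 155) = -50*((77 + 37) - 155) = -50*(114 - 155) = -50*(-41) = 2050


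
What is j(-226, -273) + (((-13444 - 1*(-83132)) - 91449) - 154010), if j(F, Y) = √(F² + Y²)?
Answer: -175771 + √125605 ≈ -1.7542e+5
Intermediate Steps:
j(-226, -273) + (((-13444 - 1*(-83132)) - 91449) - 154010) = √((-226)² + (-273)²) + (((-13444 - 1*(-83132)) - 91449) - 154010) = √(51076 + 74529) + (((-13444 + 83132) - 91449) - 154010) = √125605 + ((69688 - 91449) - 154010) = √125605 + (-21761 - 154010) = √125605 - 175771 = -175771 + √125605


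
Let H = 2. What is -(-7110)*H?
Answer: 14220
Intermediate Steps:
-(-7110)*H = -(-7110)*2 = -1422*(-10) = 14220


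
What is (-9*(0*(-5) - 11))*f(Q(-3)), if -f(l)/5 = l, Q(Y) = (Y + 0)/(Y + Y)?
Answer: -495/2 ≈ -247.50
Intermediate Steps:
Q(Y) = ½ (Q(Y) = Y/((2*Y)) = Y*(1/(2*Y)) = ½)
f(l) = -5*l
(-9*(0*(-5) - 11))*f(Q(-3)) = (-9*(0*(-5) - 11))*(-5*½) = -9*(0 - 11)*(-5/2) = -9*(-11)*(-5/2) = 99*(-5/2) = -495/2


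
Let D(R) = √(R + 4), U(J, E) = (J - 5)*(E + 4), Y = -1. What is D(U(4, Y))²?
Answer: 1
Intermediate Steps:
U(J, E) = (-5 + J)*(4 + E)
D(R) = √(4 + R)
D(U(4, Y))² = (√(4 + (-20 - 5*(-1) + 4*4 - 1*4)))² = (√(4 + (-20 + 5 + 16 - 4)))² = (√(4 - 3))² = (√1)² = 1² = 1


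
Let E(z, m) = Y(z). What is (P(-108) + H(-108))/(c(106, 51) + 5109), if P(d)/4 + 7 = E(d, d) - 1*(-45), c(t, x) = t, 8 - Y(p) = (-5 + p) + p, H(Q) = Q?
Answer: 192/1043 ≈ 0.18408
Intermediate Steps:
Y(p) = 13 - 2*p (Y(p) = 8 - ((-5 + p) + p) = 8 - (-5 + 2*p) = 8 + (5 - 2*p) = 13 - 2*p)
E(z, m) = 13 - 2*z
P(d) = 204 - 8*d (P(d) = -28 + 4*((13 - 2*d) - 1*(-45)) = -28 + 4*((13 - 2*d) + 45) = -28 + 4*(58 - 2*d) = -28 + (232 - 8*d) = 204 - 8*d)
(P(-108) + H(-108))/(c(106, 51) + 5109) = ((204 - 8*(-108)) - 108)/(106 + 5109) = ((204 + 864) - 108)/5215 = (1068 - 108)*(1/5215) = 960*(1/5215) = 192/1043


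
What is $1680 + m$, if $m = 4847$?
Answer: $6527$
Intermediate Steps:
$1680 + m = 1680 + 4847 = 6527$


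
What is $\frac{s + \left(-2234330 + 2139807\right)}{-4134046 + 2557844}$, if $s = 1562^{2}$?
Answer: $- \frac{2345321}{1576202} \approx -1.488$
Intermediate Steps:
$s = 2439844$
$\frac{s + \left(-2234330 + 2139807\right)}{-4134046 + 2557844} = \frac{2439844 + \left(-2234330 + 2139807\right)}{-4134046 + 2557844} = \frac{2439844 - 94523}{-1576202} = 2345321 \left(- \frac{1}{1576202}\right) = - \frac{2345321}{1576202}$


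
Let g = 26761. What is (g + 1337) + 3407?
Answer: 31505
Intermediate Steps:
(g + 1337) + 3407 = (26761 + 1337) + 3407 = 28098 + 3407 = 31505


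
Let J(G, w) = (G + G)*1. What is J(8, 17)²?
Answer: 256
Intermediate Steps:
J(G, w) = 2*G (J(G, w) = (2*G)*1 = 2*G)
J(8, 17)² = (2*8)² = 16² = 256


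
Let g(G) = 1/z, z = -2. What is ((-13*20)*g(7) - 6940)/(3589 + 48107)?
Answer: -1135/8616 ≈ -0.13173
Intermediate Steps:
g(G) = -1/2 (g(G) = 1/(-2) = -1/2)
((-13*20)*g(7) - 6940)/(3589 + 48107) = (-13*20*(-1/2) - 6940)/(3589 + 48107) = (-260*(-1/2) - 6940)/51696 = (130 - 6940)*(1/51696) = -6810*1/51696 = -1135/8616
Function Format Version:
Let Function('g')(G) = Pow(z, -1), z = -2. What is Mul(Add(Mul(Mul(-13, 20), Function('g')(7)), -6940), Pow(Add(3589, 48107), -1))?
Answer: Rational(-1135, 8616) ≈ -0.13173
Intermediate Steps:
Function('g')(G) = Rational(-1, 2) (Function('g')(G) = Pow(-2, -1) = Rational(-1, 2))
Mul(Add(Mul(Mul(-13, 20), Function('g')(7)), -6940), Pow(Add(3589, 48107), -1)) = Mul(Add(Mul(Mul(-13, 20), Rational(-1, 2)), -6940), Pow(Add(3589, 48107), -1)) = Mul(Add(Mul(-260, Rational(-1, 2)), -6940), Pow(51696, -1)) = Mul(Add(130, -6940), Rational(1, 51696)) = Mul(-6810, Rational(1, 51696)) = Rational(-1135, 8616)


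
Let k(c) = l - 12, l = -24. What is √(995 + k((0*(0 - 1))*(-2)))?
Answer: √959 ≈ 30.968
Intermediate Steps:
k(c) = -36 (k(c) = -24 - 12 = -36)
√(995 + k((0*(0 - 1))*(-2))) = √(995 - 36) = √959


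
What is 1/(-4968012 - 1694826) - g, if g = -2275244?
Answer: 15159582182471/6662838 ≈ 2.2752e+6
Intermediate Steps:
1/(-4968012 - 1694826) - g = 1/(-4968012 - 1694826) - 1*(-2275244) = 1/(-6662838) + 2275244 = -1/6662838 + 2275244 = 15159582182471/6662838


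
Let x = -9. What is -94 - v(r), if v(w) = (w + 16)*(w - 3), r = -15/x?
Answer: -634/9 ≈ -70.444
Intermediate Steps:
r = 5/3 (r = -15/(-9) = -15*(-⅑) = 5/3 ≈ 1.6667)
v(w) = (-3 + w)*(16 + w) (v(w) = (16 + w)*(-3 + w) = (-3 + w)*(16 + w))
-94 - v(r) = -94 - (-48 + (5/3)² + 13*(5/3)) = -94 - (-48 + 25/9 + 65/3) = -94 - 1*(-212/9) = -94 + 212/9 = -634/9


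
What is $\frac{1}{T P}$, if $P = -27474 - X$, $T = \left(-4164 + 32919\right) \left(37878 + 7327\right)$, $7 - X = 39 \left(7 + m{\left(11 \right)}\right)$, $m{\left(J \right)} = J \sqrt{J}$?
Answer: $- \frac{27208}{959629918187877075} - \frac{143 \sqrt{11}}{319876639395959025} \approx -2.9835 \cdot 10^{-14}$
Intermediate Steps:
$m{\left(J \right)} = J^{\frac{3}{2}}$
$X = -266 - 429 \sqrt{11}$ ($X = 7 - 39 \left(7 + 11^{\frac{3}{2}}\right) = 7 - 39 \left(7 + 11 \sqrt{11}\right) = 7 - \left(273 + 429 \sqrt{11}\right) = -266 - 429 \sqrt{11} \approx -1688.8$)
$T = 1299869775$ ($T = 28755 \cdot 45205 = 1299869775$)
$P = -27208 + 429 \sqrt{11}$ ($P = -27474 - \left(-266 - 429 \sqrt{11}\right) = -27474 + \left(266 + 429 \sqrt{11}\right) = -27208 + 429 \sqrt{11} \approx -25785.0$)
$\frac{1}{T P} = \frac{1}{1299869775 \left(-27208 + 429 \sqrt{11}\right)}$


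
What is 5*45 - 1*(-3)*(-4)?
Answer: 213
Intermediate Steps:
5*45 - 1*(-3)*(-4) = 225 + 3*(-4) = 225 - 12 = 213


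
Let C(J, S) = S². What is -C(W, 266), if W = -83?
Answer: -70756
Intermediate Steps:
-C(W, 266) = -1*266² = -1*70756 = -70756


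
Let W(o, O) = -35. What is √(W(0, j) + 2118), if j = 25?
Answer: √2083 ≈ 45.640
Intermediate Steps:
√(W(0, j) + 2118) = √(-35 + 2118) = √2083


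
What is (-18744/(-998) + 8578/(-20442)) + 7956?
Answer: 40671470725/5100279 ≈ 7974.4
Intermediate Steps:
(-18744/(-998) + 8578/(-20442)) + 7956 = (-18744*(-1/998) + 8578*(-1/20442)) + 7956 = (9372/499 - 4289/10221) + 7956 = 93651001/5100279 + 7956 = 40671470725/5100279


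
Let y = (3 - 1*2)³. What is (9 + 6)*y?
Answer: 15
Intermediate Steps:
y = 1 (y = (3 - 2)³ = 1³ = 1)
(9 + 6)*y = (9 + 6)*1 = 15*1 = 15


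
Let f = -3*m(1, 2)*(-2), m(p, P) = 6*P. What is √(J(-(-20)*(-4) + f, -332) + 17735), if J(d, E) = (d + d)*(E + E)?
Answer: 3*√3151 ≈ 168.40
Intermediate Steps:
f = 72 (f = -18*2*(-2) = -3*12*(-2) = -36*(-2) = 72)
J(d, E) = 4*E*d (J(d, E) = (2*d)*(2*E) = 4*E*d)
√(J(-(-20)*(-4) + f, -332) + 17735) = √(4*(-332)*(-(-20)*(-4) + 72) + 17735) = √(4*(-332)*(-4*20 + 72) + 17735) = √(4*(-332)*(-80 + 72) + 17735) = √(4*(-332)*(-8) + 17735) = √(10624 + 17735) = √28359 = 3*√3151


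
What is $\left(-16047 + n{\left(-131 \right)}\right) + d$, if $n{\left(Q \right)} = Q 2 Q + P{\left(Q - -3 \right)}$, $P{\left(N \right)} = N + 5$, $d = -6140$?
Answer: $12012$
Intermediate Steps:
$P{\left(N \right)} = 5 + N$
$n{\left(Q \right)} = 8 + Q + 2 Q^{2}$ ($n{\left(Q \right)} = Q 2 Q + \left(5 + \left(Q - -3\right)\right) = 2 Q Q + \left(5 + \left(Q + 3\right)\right) = 2 Q^{2} + \left(5 + \left(3 + Q\right)\right) = 2 Q^{2} + \left(8 + Q\right) = 8 + Q + 2 Q^{2}$)
$\left(-16047 + n{\left(-131 \right)}\right) + d = \left(-16047 + \left(8 - 131 + 2 \left(-131\right)^{2}\right)\right) - 6140 = \left(-16047 + \left(8 - 131 + 2 \cdot 17161\right)\right) - 6140 = \left(-16047 + \left(8 - 131 + 34322\right)\right) - 6140 = \left(-16047 + 34199\right) - 6140 = 18152 - 6140 = 12012$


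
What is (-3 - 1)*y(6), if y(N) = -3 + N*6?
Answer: -132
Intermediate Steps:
y(N) = -3 + 6*N
(-3 - 1)*y(6) = (-3 - 1)*(-3 + 6*6) = -4*(-3 + 36) = -4*33 = -132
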